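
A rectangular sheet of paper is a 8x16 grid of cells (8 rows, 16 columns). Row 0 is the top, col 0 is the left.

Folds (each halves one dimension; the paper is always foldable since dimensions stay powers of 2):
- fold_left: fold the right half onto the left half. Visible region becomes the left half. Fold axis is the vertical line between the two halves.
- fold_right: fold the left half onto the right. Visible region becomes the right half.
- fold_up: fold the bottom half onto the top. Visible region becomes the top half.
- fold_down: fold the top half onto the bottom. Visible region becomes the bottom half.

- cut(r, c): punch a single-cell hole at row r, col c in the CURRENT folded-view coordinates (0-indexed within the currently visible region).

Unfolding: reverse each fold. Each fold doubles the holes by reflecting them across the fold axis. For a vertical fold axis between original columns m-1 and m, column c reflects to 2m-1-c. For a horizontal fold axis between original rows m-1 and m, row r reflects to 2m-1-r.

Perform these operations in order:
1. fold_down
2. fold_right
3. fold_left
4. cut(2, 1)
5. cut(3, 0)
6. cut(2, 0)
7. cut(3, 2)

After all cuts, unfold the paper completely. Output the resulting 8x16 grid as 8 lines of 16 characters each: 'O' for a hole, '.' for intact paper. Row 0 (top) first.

Answer: O.O..O.OO.O..O.O
OO....OOOO....OO
................
................
................
................
OO....OOOO....OO
O.O..O.OO.O..O.O

Derivation:
Op 1 fold_down: fold axis h@4; visible region now rows[4,8) x cols[0,16) = 4x16
Op 2 fold_right: fold axis v@8; visible region now rows[4,8) x cols[8,16) = 4x8
Op 3 fold_left: fold axis v@12; visible region now rows[4,8) x cols[8,12) = 4x4
Op 4 cut(2, 1): punch at orig (6,9); cuts so far [(6, 9)]; region rows[4,8) x cols[8,12) = 4x4
Op 5 cut(3, 0): punch at orig (7,8); cuts so far [(6, 9), (7, 8)]; region rows[4,8) x cols[8,12) = 4x4
Op 6 cut(2, 0): punch at orig (6,8); cuts so far [(6, 8), (6, 9), (7, 8)]; region rows[4,8) x cols[8,12) = 4x4
Op 7 cut(3, 2): punch at orig (7,10); cuts so far [(6, 8), (6, 9), (7, 8), (7, 10)]; region rows[4,8) x cols[8,12) = 4x4
Unfold 1 (reflect across v@12): 8 holes -> [(6, 8), (6, 9), (6, 14), (6, 15), (7, 8), (7, 10), (7, 13), (7, 15)]
Unfold 2 (reflect across v@8): 16 holes -> [(6, 0), (6, 1), (6, 6), (6, 7), (6, 8), (6, 9), (6, 14), (6, 15), (7, 0), (7, 2), (7, 5), (7, 7), (7, 8), (7, 10), (7, 13), (7, 15)]
Unfold 3 (reflect across h@4): 32 holes -> [(0, 0), (0, 2), (0, 5), (0, 7), (0, 8), (0, 10), (0, 13), (0, 15), (1, 0), (1, 1), (1, 6), (1, 7), (1, 8), (1, 9), (1, 14), (1, 15), (6, 0), (6, 1), (6, 6), (6, 7), (6, 8), (6, 9), (6, 14), (6, 15), (7, 0), (7, 2), (7, 5), (7, 7), (7, 8), (7, 10), (7, 13), (7, 15)]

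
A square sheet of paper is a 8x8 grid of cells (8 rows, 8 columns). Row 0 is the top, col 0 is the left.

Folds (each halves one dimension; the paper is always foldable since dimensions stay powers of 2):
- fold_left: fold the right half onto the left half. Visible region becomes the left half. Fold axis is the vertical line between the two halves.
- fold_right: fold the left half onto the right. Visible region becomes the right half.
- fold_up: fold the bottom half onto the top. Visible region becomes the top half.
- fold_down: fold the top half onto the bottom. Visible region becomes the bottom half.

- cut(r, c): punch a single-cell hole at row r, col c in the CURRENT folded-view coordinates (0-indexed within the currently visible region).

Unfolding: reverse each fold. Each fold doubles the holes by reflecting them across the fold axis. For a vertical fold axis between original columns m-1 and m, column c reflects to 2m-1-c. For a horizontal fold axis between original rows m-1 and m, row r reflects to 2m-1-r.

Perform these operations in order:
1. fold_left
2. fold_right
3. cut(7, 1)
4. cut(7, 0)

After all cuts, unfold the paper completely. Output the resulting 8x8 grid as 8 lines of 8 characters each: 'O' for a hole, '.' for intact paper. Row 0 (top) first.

Op 1 fold_left: fold axis v@4; visible region now rows[0,8) x cols[0,4) = 8x4
Op 2 fold_right: fold axis v@2; visible region now rows[0,8) x cols[2,4) = 8x2
Op 3 cut(7, 1): punch at orig (7,3); cuts so far [(7, 3)]; region rows[0,8) x cols[2,4) = 8x2
Op 4 cut(7, 0): punch at orig (7,2); cuts so far [(7, 2), (7, 3)]; region rows[0,8) x cols[2,4) = 8x2
Unfold 1 (reflect across v@2): 4 holes -> [(7, 0), (7, 1), (7, 2), (7, 3)]
Unfold 2 (reflect across v@4): 8 holes -> [(7, 0), (7, 1), (7, 2), (7, 3), (7, 4), (7, 5), (7, 6), (7, 7)]

Answer: ........
........
........
........
........
........
........
OOOOOOOO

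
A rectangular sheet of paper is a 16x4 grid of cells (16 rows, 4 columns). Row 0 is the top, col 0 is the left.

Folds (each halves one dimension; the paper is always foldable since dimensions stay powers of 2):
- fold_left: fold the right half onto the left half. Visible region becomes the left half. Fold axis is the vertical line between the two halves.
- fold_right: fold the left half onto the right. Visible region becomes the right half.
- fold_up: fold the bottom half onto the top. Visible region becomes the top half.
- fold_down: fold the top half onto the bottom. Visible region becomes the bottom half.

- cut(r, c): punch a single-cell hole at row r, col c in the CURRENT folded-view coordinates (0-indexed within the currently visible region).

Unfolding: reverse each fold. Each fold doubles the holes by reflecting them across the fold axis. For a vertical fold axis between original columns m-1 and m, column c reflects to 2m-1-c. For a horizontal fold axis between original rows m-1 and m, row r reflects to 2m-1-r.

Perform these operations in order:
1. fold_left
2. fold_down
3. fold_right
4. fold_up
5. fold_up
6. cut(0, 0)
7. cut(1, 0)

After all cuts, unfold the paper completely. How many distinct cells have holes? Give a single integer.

Answer: 64

Derivation:
Op 1 fold_left: fold axis v@2; visible region now rows[0,16) x cols[0,2) = 16x2
Op 2 fold_down: fold axis h@8; visible region now rows[8,16) x cols[0,2) = 8x2
Op 3 fold_right: fold axis v@1; visible region now rows[8,16) x cols[1,2) = 8x1
Op 4 fold_up: fold axis h@12; visible region now rows[8,12) x cols[1,2) = 4x1
Op 5 fold_up: fold axis h@10; visible region now rows[8,10) x cols[1,2) = 2x1
Op 6 cut(0, 0): punch at orig (8,1); cuts so far [(8, 1)]; region rows[8,10) x cols[1,2) = 2x1
Op 7 cut(1, 0): punch at orig (9,1); cuts so far [(8, 1), (9, 1)]; region rows[8,10) x cols[1,2) = 2x1
Unfold 1 (reflect across h@10): 4 holes -> [(8, 1), (9, 1), (10, 1), (11, 1)]
Unfold 2 (reflect across h@12): 8 holes -> [(8, 1), (9, 1), (10, 1), (11, 1), (12, 1), (13, 1), (14, 1), (15, 1)]
Unfold 3 (reflect across v@1): 16 holes -> [(8, 0), (8, 1), (9, 0), (9, 1), (10, 0), (10, 1), (11, 0), (11, 1), (12, 0), (12, 1), (13, 0), (13, 1), (14, 0), (14, 1), (15, 0), (15, 1)]
Unfold 4 (reflect across h@8): 32 holes -> [(0, 0), (0, 1), (1, 0), (1, 1), (2, 0), (2, 1), (3, 0), (3, 1), (4, 0), (4, 1), (5, 0), (5, 1), (6, 0), (6, 1), (7, 0), (7, 1), (8, 0), (8, 1), (9, 0), (9, 1), (10, 0), (10, 1), (11, 0), (11, 1), (12, 0), (12, 1), (13, 0), (13, 1), (14, 0), (14, 1), (15, 0), (15, 1)]
Unfold 5 (reflect across v@2): 64 holes -> [(0, 0), (0, 1), (0, 2), (0, 3), (1, 0), (1, 1), (1, 2), (1, 3), (2, 0), (2, 1), (2, 2), (2, 3), (3, 0), (3, 1), (3, 2), (3, 3), (4, 0), (4, 1), (4, 2), (4, 3), (5, 0), (5, 1), (5, 2), (5, 3), (6, 0), (6, 1), (6, 2), (6, 3), (7, 0), (7, 1), (7, 2), (7, 3), (8, 0), (8, 1), (8, 2), (8, 3), (9, 0), (9, 1), (9, 2), (9, 3), (10, 0), (10, 1), (10, 2), (10, 3), (11, 0), (11, 1), (11, 2), (11, 3), (12, 0), (12, 1), (12, 2), (12, 3), (13, 0), (13, 1), (13, 2), (13, 3), (14, 0), (14, 1), (14, 2), (14, 3), (15, 0), (15, 1), (15, 2), (15, 3)]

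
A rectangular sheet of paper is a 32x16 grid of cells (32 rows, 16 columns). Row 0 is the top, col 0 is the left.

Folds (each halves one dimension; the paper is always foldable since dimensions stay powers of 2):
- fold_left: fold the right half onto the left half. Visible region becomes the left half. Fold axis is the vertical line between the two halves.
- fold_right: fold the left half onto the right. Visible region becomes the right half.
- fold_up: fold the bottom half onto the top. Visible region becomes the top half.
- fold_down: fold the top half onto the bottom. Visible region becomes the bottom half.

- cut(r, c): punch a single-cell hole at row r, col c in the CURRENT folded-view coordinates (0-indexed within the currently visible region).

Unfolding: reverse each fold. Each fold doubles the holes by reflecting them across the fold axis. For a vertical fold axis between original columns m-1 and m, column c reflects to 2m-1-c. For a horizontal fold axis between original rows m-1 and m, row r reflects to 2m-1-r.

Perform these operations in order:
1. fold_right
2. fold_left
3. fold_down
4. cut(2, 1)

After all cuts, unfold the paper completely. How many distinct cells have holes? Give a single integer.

Op 1 fold_right: fold axis v@8; visible region now rows[0,32) x cols[8,16) = 32x8
Op 2 fold_left: fold axis v@12; visible region now rows[0,32) x cols[8,12) = 32x4
Op 3 fold_down: fold axis h@16; visible region now rows[16,32) x cols[8,12) = 16x4
Op 4 cut(2, 1): punch at orig (18,9); cuts so far [(18, 9)]; region rows[16,32) x cols[8,12) = 16x4
Unfold 1 (reflect across h@16): 2 holes -> [(13, 9), (18, 9)]
Unfold 2 (reflect across v@12): 4 holes -> [(13, 9), (13, 14), (18, 9), (18, 14)]
Unfold 3 (reflect across v@8): 8 holes -> [(13, 1), (13, 6), (13, 9), (13, 14), (18, 1), (18, 6), (18, 9), (18, 14)]

Answer: 8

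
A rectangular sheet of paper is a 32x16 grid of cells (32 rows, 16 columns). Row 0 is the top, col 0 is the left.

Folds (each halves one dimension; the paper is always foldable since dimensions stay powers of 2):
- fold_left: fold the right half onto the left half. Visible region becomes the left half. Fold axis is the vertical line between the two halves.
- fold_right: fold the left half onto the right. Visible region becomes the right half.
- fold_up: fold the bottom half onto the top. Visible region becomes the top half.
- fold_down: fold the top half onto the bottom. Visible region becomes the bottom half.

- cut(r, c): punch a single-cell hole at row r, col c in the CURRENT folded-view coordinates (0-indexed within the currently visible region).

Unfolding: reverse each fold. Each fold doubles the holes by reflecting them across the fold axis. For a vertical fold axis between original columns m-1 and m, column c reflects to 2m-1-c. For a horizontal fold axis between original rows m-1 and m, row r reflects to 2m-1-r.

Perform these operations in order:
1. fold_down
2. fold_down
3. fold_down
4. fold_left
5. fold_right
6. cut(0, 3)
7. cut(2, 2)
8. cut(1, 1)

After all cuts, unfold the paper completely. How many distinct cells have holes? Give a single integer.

Answer: 96

Derivation:
Op 1 fold_down: fold axis h@16; visible region now rows[16,32) x cols[0,16) = 16x16
Op 2 fold_down: fold axis h@24; visible region now rows[24,32) x cols[0,16) = 8x16
Op 3 fold_down: fold axis h@28; visible region now rows[28,32) x cols[0,16) = 4x16
Op 4 fold_left: fold axis v@8; visible region now rows[28,32) x cols[0,8) = 4x8
Op 5 fold_right: fold axis v@4; visible region now rows[28,32) x cols[4,8) = 4x4
Op 6 cut(0, 3): punch at orig (28,7); cuts so far [(28, 7)]; region rows[28,32) x cols[4,8) = 4x4
Op 7 cut(2, 2): punch at orig (30,6); cuts so far [(28, 7), (30, 6)]; region rows[28,32) x cols[4,8) = 4x4
Op 8 cut(1, 1): punch at orig (29,5); cuts so far [(28, 7), (29, 5), (30, 6)]; region rows[28,32) x cols[4,8) = 4x4
Unfold 1 (reflect across v@4): 6 holes -> [(28, 0), (28, 7), (29, 2), (29, 5), (30, 1), (30, 6)]
Unfold 2 (reflect across v@8): 12 holes -> [(28, 0), (28, 7), (28, 8), (28, 15), (29, 2), (29, 5), (29, 10), (29, 13), (30, 1), (30, 6), (30, 9), (30, 14)]
Unfold 3 (reflect across h@28): 24 holes -> [(25, 1), (25, 6), (25, 9), (25, 14), (26, 2), (26, 5), (26, 10), (26, 13), (27, 0), (27, 7), (27, 8), (27, 15), (28, 0), (28, 7), (28, 8), (28, 15), (29, 2), (29, 5), (29, 10), (29, 13), (30, 1), (30, 6), (30, 9), (30, 14)]
Unfold 4 (reflect across h@24): 48 holes -> [(17, 1), (17, 6), (17, 9), (17, 14), (18, 2), (18, 5), (18, 10), (18, 13), (19, 0), (19, 7), (19, 8), (19, 15), (20, 0), (20, 7), (20, 8), (20, 15), (21, 2), (21, 5), (21, 10), (21, 13), (22, 1), (22, 6), (22, 9), (22, 14), (25, 1), (25, 6), (25, 9), (25, 14), (26, 2), (26, 5), (26, 10), (26, 13), (27, 0), (27, 7), (27, 8), (27, 15), (28, 0), (28, 7), (28, 8), (28, 15), (29, 2), (29, 5), (29, 10), (29, 13), (30, 1), (30, 6), (30, 9), (30, 14)]
Unfold 5 (reflect across h@16): 96 holes -> [(1, 1), (1, 6), (1, 9), (1, 14), (2, 2), (2, 5), (2, 10), (2, 13), (3, 0), (3, 7), (3, 8), (3, 15), (4, 0), (4, 7), (4, 8), (4, 15), (5, 2), (5, 5), (5, 10), (5, 13), (6, 1), (6, 6), (6, 9), (6, 14), (9, 1), (9, 6), (9, 9), (9, 14), (10, 2), (10, 5), (10, 10), (10, 13), (11, 0), (11, 7), (11, 8), (11, 15), (12, 0), (12, 7), (12, 8), (12, 15), (13, 2), (13, 5), (13, 10), (13, 13), (14, 1), (14, 6), (14, 9), (14, 14), (17, 1), (17, 6), (17, 9), (17, 14), (18, 2), (18, 5), (18, 10), (18, 13), (19, 0), (19, 7), (19, 8), (19, 15), (20, 0), (20, 7), (20, 8), (20, 15), (21, 2), (21, 5), (21, 10), (21, 13), (22, 1), (22, 6), (22, 9), (22, 14), (25, 1), (25, 6), (25, 9), (25, 14), (26, 2), (26, 5), (26, 10), (26, 13), (27, 0), (27, 7), (27, 8), (27, 15), (28, 0), (28, 7), (28, 8), (28, 15), (29, 2), (29, 5), (29, 10), (29, 13), (30, 1), (30, 6), (30, 9), (30, 14)]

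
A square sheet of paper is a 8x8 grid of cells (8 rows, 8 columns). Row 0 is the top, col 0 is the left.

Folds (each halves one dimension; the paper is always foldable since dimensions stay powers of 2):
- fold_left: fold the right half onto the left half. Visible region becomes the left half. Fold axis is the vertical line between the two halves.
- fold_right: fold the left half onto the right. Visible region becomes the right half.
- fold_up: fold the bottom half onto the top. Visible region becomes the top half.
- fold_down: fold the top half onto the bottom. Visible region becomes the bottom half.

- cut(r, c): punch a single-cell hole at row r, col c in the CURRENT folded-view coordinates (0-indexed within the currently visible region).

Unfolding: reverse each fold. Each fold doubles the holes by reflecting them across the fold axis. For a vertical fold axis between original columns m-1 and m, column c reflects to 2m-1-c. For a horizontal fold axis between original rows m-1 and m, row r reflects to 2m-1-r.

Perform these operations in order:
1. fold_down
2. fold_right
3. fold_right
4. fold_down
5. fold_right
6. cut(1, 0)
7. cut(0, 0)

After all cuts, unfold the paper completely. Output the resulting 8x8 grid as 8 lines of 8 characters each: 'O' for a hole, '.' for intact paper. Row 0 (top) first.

Answer: OOOOOOOO
OOOOOOOO
OOOOOOOO
OOOOOOOO
OOOOOOOO
OOOOOOOO
OOOOOOOO
OOOOOOOO

Derivation:
Op 1 fold_down: fold axis h@4; visible region now rows[4,8) x cols[0,8) = 4x8
Op 2 fold_right: fold axis v@4; visible region now rows[4,8) x cols[4,8) = 4x4
Op 3 fold_right: fold axis v@6; visible region now rows[4,8) x cols[6,8) = 4x2
Op 4 fold_down: fold axis h@6; visible region now rows[6,8) x cols[6,8) = 2x2
Op 5 fold_right: fold axis v@7; visible region now rows[6,8) x cols[7,8) = 2x1
Op 6 cut(1, 0): punch at orig (7,7); cuts so far [(7, 7)]; region rows[6,8) x cols[7,8) = 2x1
Op 7 cut(0, 0): punch at orig (6,7); cuts so far [(6, 7), (7, 7)]; region rows[6,8) x cols[7,8) = 2x1
Unfold 1 (reflect across v@7): 4 holes -> [(6, 6), (6, 7), (7, 6), (7, 7)]
Unfold 2 (reflect across h@6): 8 holes -> [(4, 6), (4, 7), (5, 6), (5, 7), (6, 6), (6, 7), (7, 6), (7, 7)]
Unfold 3 (reflect across v@6): 16 holes -> [(4, 4), (4, 5), (4, 6), (4, 7), (5, 4), (5, 5), (5, 6), (5, 7), (6, 4), (6, 5), (6, 6), (6, 7), (7, 4), (7, 5), (7, 6), (7, 7)]
Unfold 4 (reflect across v@4): 32 holes -> [(4, 0), (4, 1), (4, 2), (4, 3), (4, 4), (4, 5), (4, 6), (4, 7), (5, 0), (5, 1), (5, 2), (5, 3), (5, 4), (5, 5), (5, 6), (5, 7), (6, 0), (6, 1), (6, 2), (6, 3), (6, 4), (6, 5), (6, 6), (6, 7), (7, 0), (7, 1), (7, 2), (7, 3), (7, 4), (7, 5), (7, 6), (7, 7)]
Unfold 5 (reflect across h@4): 64 holes -> [(0, 0), (0, 1), (0, 2), (0, 3), (0, 4), (0, 5), (0, 6), (0, 7), (1, 0), (1, 1), (1, 2), (1, 3), (1, 4), (1, 5), (1, 6), (1, 7), (2, 0), (2, 1), (2, 2), (2, 3), (2, 4), (2, 5), (2, 6), (2, 7), (3, 0), (3, 1), (3, 2), (3, 3), (3, 4), (3, 5), (3, 6), (3, 7), (4, 0), (4, 1), (4, 2), (4, 3), (4, 4), (4, 5), (4, 6), (4, 7), (5, 0), (5, 1), (5, 2), (5, 3), (5, 4), (5, 5), (5, 6), (5, 7), (6, 0), (6, 1), (6, 2), (6, 3), (6, 4), (6, 5), (6, 6), (6, 7), (7, 0), (7, 1), (7, 2), (7, 3), (7, 4), (7, 5), (7, 6), (7, 7)]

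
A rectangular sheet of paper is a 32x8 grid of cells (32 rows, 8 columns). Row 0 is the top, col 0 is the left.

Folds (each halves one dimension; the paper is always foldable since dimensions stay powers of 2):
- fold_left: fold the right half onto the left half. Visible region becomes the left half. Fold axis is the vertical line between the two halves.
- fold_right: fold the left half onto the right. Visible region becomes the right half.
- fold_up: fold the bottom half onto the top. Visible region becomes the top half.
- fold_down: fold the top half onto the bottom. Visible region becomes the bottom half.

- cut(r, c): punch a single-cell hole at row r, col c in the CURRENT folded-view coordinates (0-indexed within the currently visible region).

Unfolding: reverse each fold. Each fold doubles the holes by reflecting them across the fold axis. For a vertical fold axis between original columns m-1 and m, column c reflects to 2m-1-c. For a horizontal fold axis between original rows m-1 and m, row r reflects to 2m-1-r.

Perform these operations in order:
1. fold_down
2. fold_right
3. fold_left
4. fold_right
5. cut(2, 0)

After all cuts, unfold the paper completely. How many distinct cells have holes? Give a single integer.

Op 1 fold_down: fold axis h@16; visible region now rows[16,32) x cols[0,8) = 16x8
Op 2 fold_right: fold axis v@4; visible region now rows[16,32) x cols[4,8) = 16x4
Op 3 fold_left: fold axis v@6; visible region now rows[16,32) x cols[4,6) = 16x2
Op 4 fold_right: fold axis v@5; visible region now rows[16,32) x cols[5,6) = 16x1
Op 5 cut(2, 0): punch at orig (18,5); cuts so far [(18, 5)]; region rows[16,32) x cols[5,6) = 16x1
Unfold 1 (reflect across v@5): 2 holes -> [(18, 4), (18, 5)]
Unfold 2 (reflect across v@6): 4 holes -> [(18, 4), (18, 5), (18, 6), (18, 7)]
Unfold 3 (reflect across v@4): 8 holes -> [(18, 0), (18, 1), (18, 2), (18, 3), (18, 4), (18, 5), (18, 6), (18, 7)]
Unfold 4 (reflect across h@16): 16 holes -> [(13, 0), (13, 1), (13, 2), (13, 3), (13, 4), (13, 5), (13, 6), (13, 7), (18, 0), (18, 1), (18, 2), (18, 3), (18, 4), (18, 5), (18, 6), (18, 7)]

Answer: 16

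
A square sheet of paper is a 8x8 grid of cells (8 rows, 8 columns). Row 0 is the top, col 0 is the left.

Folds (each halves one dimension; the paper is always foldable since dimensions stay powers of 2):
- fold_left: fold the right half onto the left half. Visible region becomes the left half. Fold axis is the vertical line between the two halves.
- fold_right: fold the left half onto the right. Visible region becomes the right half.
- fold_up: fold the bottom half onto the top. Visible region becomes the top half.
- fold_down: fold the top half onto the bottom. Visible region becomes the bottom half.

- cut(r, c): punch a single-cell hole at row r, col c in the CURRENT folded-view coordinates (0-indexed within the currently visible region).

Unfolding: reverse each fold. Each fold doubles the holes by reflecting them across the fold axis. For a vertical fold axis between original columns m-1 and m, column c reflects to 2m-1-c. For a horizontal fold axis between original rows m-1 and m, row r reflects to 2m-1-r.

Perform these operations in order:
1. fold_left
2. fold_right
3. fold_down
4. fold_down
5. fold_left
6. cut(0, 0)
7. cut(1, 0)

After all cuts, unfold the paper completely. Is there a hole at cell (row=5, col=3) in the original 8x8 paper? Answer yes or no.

Answer: yes

Derivation:
Op 1 fold_left: fold axis v@4; visible region now rows[0,8) x cols[0,4) = 8x4
Op 2 fold_right: fold axis v@2; visible region now rows[0,8) x cols[2,4) = 8x2
Op 3 fold_down: fold axis h@4; visible region now rows[4,8) x cols[2,4) = 4x2
Op 4 fold_down: fold axis h@6; visible region now rows[6,8) x cols[2,4) = 2x2
Op 5 fold_left: fold axis v@3; visible region now rows[6,8) x cols[2,3) = 2x1
Op 6 cut(0, 0): punch at orig (6,2); cuts so far [(6, 2)]; region rows[6,8) x cols[2,3) = 2x1
Op 7 cut(1, 0): punch at orig (7,2); cuts so far [(6, 2), (7, 2)]; region rows[6,8) x cols[2,3) = 2x1
Unfold 1 (reflect across v@3): 4 holes -> [(6, 2), (6, 3), (7, 2), (7, 3)]
Unfold 2 (reflect across h@6): 8 holes -> [(4, 2), (4, 3), (5, 2), (5, 3), (6, 2), (6, 3), (7, 2), (7, 3)]
Unfold 3 (reflect across h@4): 16 holes -> [(0, 2), (0, 3), (1, 2), (1, 3), (2, 2), (2, 3), (3, 2), (3, 3), (4, 2), (4, 3), (5, 2), (5, 3), (6, 2), (6, 3), (7, 2), (7, 3)]
Unfold 4 (reflect across v@2): 32 holes -> [(0, 0), (0, 1), (0, 2), (0, 3), (1, 0), (1, 1), (1, 2), (1, 3), (2, 0), (2, 1), (2, 2), (2, 3), (3, 0), (3, 1), (3, 2), (3, 3), (4, 0), (4, 1), (4, 2), (4, 3), (5, 0), (5, 1), (5, 2), (5, 3), (6, 0), (6, 1), (6, 2), (6, 3), (7, 0), (7, 1), (7, 2), (7, 3)]
Unfold 5 (reflect across v@4): 64 holes -> [(0, 0), (0, 1), (0, 2), (0, 3), (0, 4), (0, 5), (0, 6), (0, 7), (1, 0), (1, 1), (1, 2), (1, 3), (1, 4), (1, 5), (1, 6), (1, 7), (2, 0), (2, 1), (2, 2), (2, 3), (2, 4), (2, 5), (2, 6), (2, 7), (3, 0), (3, 1), (3, 2), (3, 3), (3, 4), (3, 5), (3, 6), (3, 7), (4, 0), (4, 1), (4, 2), (4, 3), (4, 4), (4, 5), (4, 6), (4, 7), (5, 0), (5, 1), (5, 2), (5, 3), (5, 4), (5, 5), (5, 6), (5, 7), (6, 0), (6, 1), (6, 2), (6, 3), (6, 4), (6, 5), (6, 6), (6, 7), (7, 0), (7, 1), (7, 2), (7, 3), (7, 4), (7, 5), (7, 6), (7, 7)]
Holes: [(0, 0), (0, 1), (0, 2), (0, 3), (0, 4), (0, 5), (0, 6), (0, 7), (1, 0), (1, 1), (1, 2), (1, 3), (1, 4), (1, 5), (1, 6), (1, 7), (2, 0), (2, 1), (2, 2), (2, 3), (2, 4), (2, 5), (2, 6), (2, 7), (3, 0), (3, 1), (3, 2), (3, 3), (3, 4), (3, 5), (3, 6), (3, 7), (4, 0), (4, 1), (4, 2), (4, 3), (4, 4), (4, 5), (4, 6), (4, 7), (5, 0), (5, 1), (5, 2), (5, 3), (5, 4), (5, 5), (5, 6), (5, 7), (6, 0), (6, 1), (6, 2), (6, 3), (6, 4), (6, 5), (6, 6), (6, 7), (7, 0), (7, 1), (7, 2), (7, 3), (7, 4), (7, 5), (7, 6), (7, 7)]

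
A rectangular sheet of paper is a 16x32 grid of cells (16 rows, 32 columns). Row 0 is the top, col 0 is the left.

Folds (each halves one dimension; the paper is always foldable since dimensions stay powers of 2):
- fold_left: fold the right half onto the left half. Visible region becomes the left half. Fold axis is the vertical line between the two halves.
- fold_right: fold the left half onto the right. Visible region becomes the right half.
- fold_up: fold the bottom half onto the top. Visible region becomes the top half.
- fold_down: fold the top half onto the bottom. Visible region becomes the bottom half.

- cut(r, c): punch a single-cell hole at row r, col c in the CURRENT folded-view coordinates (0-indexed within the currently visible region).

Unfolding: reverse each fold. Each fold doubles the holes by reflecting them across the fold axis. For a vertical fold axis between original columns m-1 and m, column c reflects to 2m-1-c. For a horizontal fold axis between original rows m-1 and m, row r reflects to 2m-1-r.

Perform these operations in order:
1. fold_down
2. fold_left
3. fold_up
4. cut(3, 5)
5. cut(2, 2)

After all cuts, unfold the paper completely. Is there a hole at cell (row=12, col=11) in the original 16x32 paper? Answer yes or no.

Op 1 fold_down: fold axis h@8; visible region now rows[8,16) x cols[0,32) = 8x32
Op 2 fold_left: fold axis v@16; visible region now rows[8,16) x cols[0,16) = 8x16
Op 3 fold_up: fold axis h@12; visible region now rows[8,12) x cols[0,16) = 4x16
Op 4 cut(3, 5): punch at orig (11,5); cuts so far [(11, 5)]; region rows[8,12) x cols[0,16) = 4x16
Op 5 cut(2, 2): punch at orig (10,2); cuts so far [(10, 2), (11, 5)]; region rows[8,12) x cols[0,16) = 4x16
Unfold 1 (reflect across h@12): 4 holes -> [(10, 2), (11, 5), (12, 5), (13, 2)]
Unfold 2 (reflect across v@16): 8 holes -> [(10, 2), (10, 29), (11, 5), (11, 26), (12, 5), (12, 26), (13, 2), (13, 29)]
Unfold 3 (reflect across h@8): 16 holes -> [(2, 2), (2, 29), (3, 5), (3, 26), (4, 5), (4, 26), (5, 2), (5, 29), (10, 2), (10, 29), (11, 5), (11, 26), (12, 5), (12, 26), (13, 2), (13, 29)]
Holes: [(2, 2), (2, 29), (3, 5), (3, 26), (4, 5), (4, 26), (5, 2), (5, 29), (10, 2), (10, 29), (11, 5), (11, 26), (12, 5), (12, 26), (13, 2), (13, 29)]

Answer: no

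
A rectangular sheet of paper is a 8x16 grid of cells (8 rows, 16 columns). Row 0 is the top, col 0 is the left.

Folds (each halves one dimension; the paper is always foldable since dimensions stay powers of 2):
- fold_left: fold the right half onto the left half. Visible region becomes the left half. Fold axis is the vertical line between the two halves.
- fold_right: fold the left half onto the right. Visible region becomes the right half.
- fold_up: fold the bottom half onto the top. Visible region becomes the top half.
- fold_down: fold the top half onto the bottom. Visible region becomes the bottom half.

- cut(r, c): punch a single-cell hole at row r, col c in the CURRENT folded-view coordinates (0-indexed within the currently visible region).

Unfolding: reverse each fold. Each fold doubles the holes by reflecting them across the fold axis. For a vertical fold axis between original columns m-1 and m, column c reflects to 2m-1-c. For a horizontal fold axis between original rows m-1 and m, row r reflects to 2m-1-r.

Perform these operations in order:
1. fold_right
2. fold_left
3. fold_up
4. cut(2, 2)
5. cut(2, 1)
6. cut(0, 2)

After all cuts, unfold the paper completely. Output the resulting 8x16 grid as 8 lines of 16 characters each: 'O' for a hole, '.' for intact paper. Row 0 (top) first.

Answer: ..O..O....O..O..
................
.OO..OO..OO..OO.
................
................
.OO..OO..OO..OO.
................
..O..O....O..O..

Derivation:
Op 1 fold_right: fold axis v@8; visible region now rows[0,8) x cols[8,16) = 8x8
Op 2 fold_left: fold axis v@12; visible region now rows[0,8) x cols[8,12) = 8x4
Op 3 fold_up: fold axis h@4; visible region now rows[0,4) x cols[8,12) = 4x4
Op 4 cut(2, 2): punch at orig (2,10); cuts so far [(2, 10)]; region rows[0,4) x cols[8,12) = 4x4
Op 5 cut(2, 1): punch at orig (2,9); cuts so far [(2, 9), (2, 10)]; region rows[0,4) x cols[8,12) = 4x4
Op 6 cut(0, 2): punch at orig (0,10); cuts so far [(0, 10), (2, 9), (2, 10)]; region rows[0,4) x cols[8,12) = 4x4
Unfold 1 (reflect across h@4): 6 holes -> [(0, 10), (2, 9), (2, 10), (5, 9), (5, 10), (7, 10)]
Unfold 2 (reflect across v@12): 12 holes -> [(0, 10), (0, 13), (2, 9), (2, 10), (2, 13), (2, 14), (5, 9), (5, 10), (5, 13), (5, 14), (7, 10), (7, 13)]
Unfold 3 (reflect across v@8): 24 holes -> [(0, 2), (0, 5), (0, 10), (0, 13), (2, 1), (2, 2), (2, 5), (2, 6), (2, 9), (2, 10), (2, 13), (2, 14), (5, 1), (5, 2), (5, 5), (5, 6), (5, 9), (5, 10), (5, 13), (5, 14), (7, 2), (7, 5), (7, 10), (7, 13)]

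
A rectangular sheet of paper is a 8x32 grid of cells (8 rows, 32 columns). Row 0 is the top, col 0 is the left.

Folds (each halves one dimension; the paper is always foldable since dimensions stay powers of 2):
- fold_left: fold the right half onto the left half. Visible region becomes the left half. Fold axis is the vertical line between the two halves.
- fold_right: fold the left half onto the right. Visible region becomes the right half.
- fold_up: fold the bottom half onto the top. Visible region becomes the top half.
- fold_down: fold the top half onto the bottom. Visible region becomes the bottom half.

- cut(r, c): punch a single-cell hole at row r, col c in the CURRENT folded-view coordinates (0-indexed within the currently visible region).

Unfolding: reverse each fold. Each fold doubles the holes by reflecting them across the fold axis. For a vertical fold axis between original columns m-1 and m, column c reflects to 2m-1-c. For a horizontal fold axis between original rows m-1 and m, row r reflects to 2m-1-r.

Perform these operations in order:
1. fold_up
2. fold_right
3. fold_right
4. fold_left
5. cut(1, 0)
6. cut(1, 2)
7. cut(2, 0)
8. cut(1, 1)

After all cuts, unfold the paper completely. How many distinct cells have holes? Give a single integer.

Op 1 fold_up: fold axis h@4; visible region now rows[0,4) x cols[0,32) = 4x32
Op 2 fold_right: fold axis v@16; visible region now rows[0,4) x cols[16,32) = 4x16
Op 3 fold_right: fold axis v@24; visible region now rows[0,4) x cols[24,32) = 4x8
Op 4 fold_left: fold axis v@28; visible region now rows[0,4) x cols[24,28) = 4x4
Op 5 cut(1, 0): punch at orig (1,24); cuts so far [(1, 24)]; region rows[0,4) x cols[24,28) = 4x4
Op 6 cut(1, 2): punch at orig (1,26); cuts so far [(1, 24), (1, 26)]; region rows[0,4) x cols[24,28) = 4x4
Op 7 cut(2, 0): punch at orig (2,24); cuts so far [(1, 24), (1, 26), (2, 24)]; region rows[0,4) x cols[24,28) = 4x4
Op 8 cut(1, 1): punch at orig (1,25); cuts so far [(1, 24), (1, 25), (1, 26), (2, 24)]; region rows[0,4) x cols[24,28) = 4x4
Unfold 1 (reflect across v@28): 8 holes -> [(1, 24), (1, 25), (1, 26), (1, 29), (1, 30), (1, 31), (2, 24), (2, 31)]
Unfold 2 (reflect across v@24): 16 holes -> [(1, 16), (1, 17), (1, 18), (1, 21), (1, 22), (1, 23), (1, 24), (1, 25), (1, 26), (1, 29), (1, 30), (1, 31), (2, 16), (2, 23), (2, 24), (2, 31)]
Unfold 3 (reflect across v@16): 32 holes -> [(1, 0), (1, 1), (1, 2), (1, 5), (1, 6), (1, 7), (1, 8), (1, 9), (1, 10), (1, 13), (1, 14), (1, 15), (1, 16), (1, 17), (1, 18), (1, 21), (1, 22), (1, 23), (1, 24), (1, 25), (1, 26), (1, 29), (1, 30), (1, 31), (2, 0), (2, 7), (2, 8), (2, 15), (2, 16), (2, 23), (2, 24), (2, 31)]
Unfold 4 (reflect across h@4): 64 holes -> [(1, 0), (1, 1), (1, 2), (1, 5), (1, 6), (1, 7), (1, 8), (1, 9), (1, 10), (1, 13), (1, 14), (1, 15), (1, 16), (1, 17), (1, 18), (1, 21), (1, 22), (1, 23), (1, 24), (1, 25), (1, 26), (1, 29), (1, 30), (1, 31), (2, 0), (2, 7), (2, 8), (2, 15), (2, 16), (2, 23), (2, 24), (2, 31), (5, 0), (5, 7), (5, 8), (5, 15), (5, 16), (5, 23), (5, 24), (5, 31), (6, 0), (6, 1), (6, 2), (6, 5), (6, 6), (6, 7), (6, 8), (6, 9), (6, 10), (6, 13), (6, 14), (6, 15), (6, 16), (6, 17), (6, 18), (6, 21), (6, 22), (6, 23), (6, 24), (6, 25), (6, 26), (6, 29), (6, 30), (6, 31)]

Answer: 64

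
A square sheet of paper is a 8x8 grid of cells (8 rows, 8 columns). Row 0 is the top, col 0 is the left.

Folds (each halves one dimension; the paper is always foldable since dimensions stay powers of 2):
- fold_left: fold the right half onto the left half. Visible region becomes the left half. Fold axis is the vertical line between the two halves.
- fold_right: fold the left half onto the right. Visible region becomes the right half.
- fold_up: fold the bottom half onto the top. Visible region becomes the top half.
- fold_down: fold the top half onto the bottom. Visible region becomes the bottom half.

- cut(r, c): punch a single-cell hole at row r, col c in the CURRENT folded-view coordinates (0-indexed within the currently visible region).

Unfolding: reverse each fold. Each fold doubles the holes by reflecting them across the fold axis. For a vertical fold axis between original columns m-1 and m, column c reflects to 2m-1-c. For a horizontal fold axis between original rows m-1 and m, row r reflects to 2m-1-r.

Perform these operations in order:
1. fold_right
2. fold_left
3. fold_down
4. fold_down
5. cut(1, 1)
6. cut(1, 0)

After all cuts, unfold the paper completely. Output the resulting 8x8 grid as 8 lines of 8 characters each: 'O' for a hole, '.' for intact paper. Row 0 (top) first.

Op 1 fold_right: fold axis v@4; visible region now rows[0,8) x cols[4,8) = 8x4
Op 2 fold_left: fold axis v@6; visible region now rows[0,8) x cols[4,6) = 8x2
Op 3 fold_down: fold axis h@4; visible region now rows[4,8) x cols[4,6) = 4x2
Op 4 fold_down: fold axis h@6; visible region now rows[6,8) x cols[4,6) = 2x2
Op 5 cut(1, 1): punch at orig (7,5); cuts so far [(7, 5)]; region rows[6,8) x cols[4,6) = 2x2
Op 6 cut(1, 0): punch at orig (7,4); cuts so far [(7, 4), (7, 5)]; region rows[6,8) x cols[4,6) = 2x2
Unfold 1 (reflect across h@6): 4 holes -> [(4, 4), (4, 5), (7, 4), (7, 5)]
Unfold 2 (reflect across h@4): 8 holes -> [(0, 4), (0, 5), (3, 4), (3, 5), (4, 4), (4, 5), (7, 4), (7, 5)]
Unfold 3 (reflect across v@6): 16 holes -> [(0, 4), (0, 5), (0, 6), (0, 7), (3, 4), (3, 5), (3, 6), (3, 7), (4, 4), (4, 5), (4, 6), (4, 7), (7, 4), (7, 5), (7, 6), (7, 7)]
Unfold 4 (reflect across v@4): 32 holes -> [(0, 0), (0, 1), (0, 2), (0, 3), (0, 4), (0, 5), (0, 6), (0, 7), (3, 0), (3, 1), (3, 2), (3, 3), (3, 4), (3, 5), (3, 6), (3, 7), (4, 0), (4, 1), (4, 2), (4, 3), (4, 4), (4, 5), (4, 6), (4, 7), (7, 0), (7, 1), (7, 2), (7, 3), (7, 4), (7, 5), (7, 6), (7, 7)]

Answer: OOOOOOOO
........
........
OOOOOOOO
OOOOOOOO
........
........
OOOOOOOO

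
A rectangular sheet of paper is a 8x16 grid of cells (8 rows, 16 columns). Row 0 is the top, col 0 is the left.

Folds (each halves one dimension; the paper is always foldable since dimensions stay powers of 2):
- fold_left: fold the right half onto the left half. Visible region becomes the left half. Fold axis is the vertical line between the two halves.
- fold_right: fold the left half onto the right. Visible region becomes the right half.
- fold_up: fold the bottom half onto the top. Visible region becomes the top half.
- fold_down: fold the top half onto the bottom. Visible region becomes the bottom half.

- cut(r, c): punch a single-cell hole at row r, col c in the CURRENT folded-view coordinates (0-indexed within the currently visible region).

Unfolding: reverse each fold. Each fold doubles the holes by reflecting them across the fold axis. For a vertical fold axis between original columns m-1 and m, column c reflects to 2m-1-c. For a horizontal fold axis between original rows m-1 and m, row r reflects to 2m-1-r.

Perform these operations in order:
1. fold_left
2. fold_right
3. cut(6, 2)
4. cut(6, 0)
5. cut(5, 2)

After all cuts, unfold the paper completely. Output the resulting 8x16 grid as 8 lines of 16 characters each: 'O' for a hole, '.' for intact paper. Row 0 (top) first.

Op 1 fold_left: fold axis v@8; visible region now rows[0,8) x cols[0,8) = 8x8
Op 2 fold_right: fold axis v@4; visible region now rows[0,8) x cols[4,8) = 8x4
Op 3 cut(6, 2): punch at orig (6,6); cuts so far [(6, 6)]; region rows[0,8) x cols[4,8) = 8x4
Op 4 cut(6, 0): punch at orig (6,4); cuts so far [(6, 4), (6, 6)]; region rows[0,8) x cols[4,8) = 8x4
Op 5 cut(5, 2): punch at orig (5,6); cuts so far [(5, 6), (6, 4), (6, 6)]; region rows[0,8) x cols[4,8) = 8x4
Unfold 1 (reflect across v@4): 6 holes -> [(5, 1), (5, 6), (6, 1), (6, 3), (6, 4), (6, 6)]
Unfold 2 (reflect across v@8): 12 holes -> [(5, 1), (5, 6), (5, 9), (5, 14), (6, 1), (6, 3), (6, 4), (6, 6), (6, 9), (6, 11), (6, 12), (6, 14)]

Answer: ................
................
................
................
................
.O....O..O....O.
.O.OO.O..O.OO.O.
................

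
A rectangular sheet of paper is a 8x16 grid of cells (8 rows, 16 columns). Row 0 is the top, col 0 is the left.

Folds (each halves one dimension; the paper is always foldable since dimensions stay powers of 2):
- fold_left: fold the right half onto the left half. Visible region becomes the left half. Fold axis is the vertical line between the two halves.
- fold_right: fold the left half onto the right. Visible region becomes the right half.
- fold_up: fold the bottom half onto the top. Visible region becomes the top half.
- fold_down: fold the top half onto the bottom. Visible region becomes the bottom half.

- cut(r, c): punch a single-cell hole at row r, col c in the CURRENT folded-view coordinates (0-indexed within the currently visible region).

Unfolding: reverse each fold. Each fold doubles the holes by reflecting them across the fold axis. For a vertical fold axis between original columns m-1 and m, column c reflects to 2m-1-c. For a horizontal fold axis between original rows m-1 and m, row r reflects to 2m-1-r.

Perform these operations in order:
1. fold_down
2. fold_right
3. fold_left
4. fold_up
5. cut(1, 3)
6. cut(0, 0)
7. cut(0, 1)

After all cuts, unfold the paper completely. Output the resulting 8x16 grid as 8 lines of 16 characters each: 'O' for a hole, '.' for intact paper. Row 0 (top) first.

Answer: OO....OOOO....OO
...OO......OO...
...OO......OO...
OO....OOOO....OO
OO....OOOO....OO
...OO......OO...
...OO......OO...
OO....OOOO....OO

Derivation:
Op 1 fold_down: fold axis h@4; visible region now rows[4,8) x cols[0,16) = 4x16
Op 2 fold_right: fold axis v@8; visible region now rows[4,8) x cols[8,16) = 4x8
Op 3 fold_left: fold axis v@12; visible region now rows[4,8) x cols[8,12) = 4x4
Op 4 fold_up: fold axis h@6; visible region now rows[4,6) x cols[8,12) = 2x4
Op 5 cut(1, 3): punch at orig (5,11); cuts so far [(5, 11)]; region rows[4,6) x cols[8,12) = 2x4
Op 6 cut(0, 0): punch at orig (4,8); cuts so far [(4, 8), (5, 11)]; region rows[4,6) x cols[8,12) = 2x4
Op 7 cut(0, 1): punch at orig (4,9); cuts so far [(4, 8), (4, 9), (5, 11)]; region rows[4,6) x cols[8,12) = 2x4
Unfold 1 (reflect across h@6): 6 holes -> [(4, 8), (4, 9), (5, 11), (6, 11), (7, 8), (7, 9)]
Unfold 2 (reflect across v@12): 12 holes -> [(4, 8), (4, 9), (4, 14), (4, 15), (5, 11), (5, 12), (6, 11), (6, 12), (7, 8), (7, 9), (7, 14), (7, 15)]
Unfold 3 (reflect across v@8): 24 holes -> [(4, 0), (4, 1), (4, 6), (4, 7), (4, 8), (4, 9), (4, 14), (4, 15), (5, 3), (5, 4), (5, 11), (5, 12), (6, 3), (6, 4), (6, 11), (6, 12), (7, 0), (7, 1), (7, 6), (7, 7), (7, 8), (7, 9), (7, 14), (7, 15)]
Unfold 4 (reflect across h@4): 48 holes -> [(0, 0), (0, 1), (0, 6), (0, 7), (0, 8), (0, 9), (0, 14), (0, 15), (1, 3), (1, 4), (1, 11), (1, 12), (2, 3), (2, 4), (2, 11), (2, 12), (3, 0), (3, 1), (3, 6), (3, 7), (3, 8), (3, 9), (3, 14), (3, 15), (4, 0), (4, 1), (4, 6), (4, 7), (4, 8), (4, 9), (4, 14), (4, 15), (5, 3), (5, 4), (5, 11), (5, 12), (6, 3), (6, 4), (6, 11), (6, 12), (7, 0), (7, 1), (7, 6), (7, 7), (7, 8), (7, 9), (7, 14), (7, 15)]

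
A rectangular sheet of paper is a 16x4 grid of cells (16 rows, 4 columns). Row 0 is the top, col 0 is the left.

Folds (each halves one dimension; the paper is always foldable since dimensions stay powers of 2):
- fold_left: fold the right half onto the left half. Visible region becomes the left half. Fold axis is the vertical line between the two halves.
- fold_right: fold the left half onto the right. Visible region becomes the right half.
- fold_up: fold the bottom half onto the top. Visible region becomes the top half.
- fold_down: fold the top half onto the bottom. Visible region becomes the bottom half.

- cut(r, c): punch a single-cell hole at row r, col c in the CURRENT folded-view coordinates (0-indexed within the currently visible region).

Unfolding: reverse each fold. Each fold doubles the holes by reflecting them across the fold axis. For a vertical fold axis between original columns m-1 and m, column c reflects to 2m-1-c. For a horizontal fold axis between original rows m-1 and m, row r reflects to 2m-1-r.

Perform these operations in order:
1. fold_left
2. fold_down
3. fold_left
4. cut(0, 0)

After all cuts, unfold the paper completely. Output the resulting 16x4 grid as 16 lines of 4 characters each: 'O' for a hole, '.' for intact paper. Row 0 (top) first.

Op 1 fold_left: fold axis v@2; visible region now rows[0,16) x cols[0,2) = 16x2
Op 2 fold_down: fold axis h@8; visible region now rows[8,16) x cols[0,2) = 8x2
Op 3 fold_left: fold axis v@1; visible region now rows[8,16) x cols[0,1) = 8x1
Op 4 cut(0, 0): punch at orig (8,0); cuts so far [(8, 0)]; region rows[8,16) x cols[0,1) = 8x1
Unfold 1 (reflect across v@1): 2 holes -> [(8, 0), (8, 1)]
Unfold 2 (reflect across h@8): 4 holes -> [(7, 0), (7, 1), (8, 0), (8, 1)]
Unfold 3 (reflect across v@2): 8 holes -> [(7, 0), (7, 1), (7, 2), (7, 3), (8, 0), (8, 1), (8, 2), (8, 3)]

Answer: ....
....
....
....
....
....
....
OOOO
OOOO
....
....
....
....
....
....
....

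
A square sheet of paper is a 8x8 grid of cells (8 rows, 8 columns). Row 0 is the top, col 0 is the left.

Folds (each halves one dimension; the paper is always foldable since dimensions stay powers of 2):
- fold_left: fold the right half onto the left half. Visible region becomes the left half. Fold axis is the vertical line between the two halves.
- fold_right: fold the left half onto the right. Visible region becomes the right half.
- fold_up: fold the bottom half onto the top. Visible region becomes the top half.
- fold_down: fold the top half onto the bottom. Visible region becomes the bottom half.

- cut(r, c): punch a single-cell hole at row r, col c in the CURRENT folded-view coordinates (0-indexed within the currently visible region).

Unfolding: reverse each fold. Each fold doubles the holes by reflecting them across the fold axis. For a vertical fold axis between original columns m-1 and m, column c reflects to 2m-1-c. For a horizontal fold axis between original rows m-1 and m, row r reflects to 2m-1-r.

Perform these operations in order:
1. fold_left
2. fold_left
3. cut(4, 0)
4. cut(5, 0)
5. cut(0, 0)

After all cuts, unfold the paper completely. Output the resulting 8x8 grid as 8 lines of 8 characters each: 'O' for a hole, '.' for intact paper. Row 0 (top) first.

Answer: O..OO..O
........
........
........
O..OO..O
O..OO..O
........
........

Derivation:
Op 1 fold_left: fold axis v@4; visible region now rows[0,8) x cols[0,4) = 8x4
Op 2 fold_left: fold axis v@2; visible region now rows[0,8) x cols[0,2) = 8x2
Op 3 cut(4, 0): punch at orig (4,0); cuts so far [(4, 0)]; region rows[0,8) x cols[0,2) = 8x2
Op 4 cut(5, 0): punch at orig (5,0); cuts so far [(4, 0), (5, 0)]; region rows[0,8) x cols[0,2) = 8x2
Op 5 cut(0, 0): punch at orig (0,0); cuts so far [(0, 0), (4, 0), (5, 0)]; region rows[0,8) x cols[0,2) = 8x2
Unfold 1 (reflect across v@2): 6 holes -> [(0, 0), (0, 3), (4, 0), (4, 3), (5, 0), (5, 3)]
Unfold 2 (reflect across v@4): 12 holes -> [(0, 0), (0, 3), (0, 4), (0, 7), (4, 0), (4, 3), (4, 4), (4, 7), (5, 0), (5, 3), (5, 4), (5, 7)]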